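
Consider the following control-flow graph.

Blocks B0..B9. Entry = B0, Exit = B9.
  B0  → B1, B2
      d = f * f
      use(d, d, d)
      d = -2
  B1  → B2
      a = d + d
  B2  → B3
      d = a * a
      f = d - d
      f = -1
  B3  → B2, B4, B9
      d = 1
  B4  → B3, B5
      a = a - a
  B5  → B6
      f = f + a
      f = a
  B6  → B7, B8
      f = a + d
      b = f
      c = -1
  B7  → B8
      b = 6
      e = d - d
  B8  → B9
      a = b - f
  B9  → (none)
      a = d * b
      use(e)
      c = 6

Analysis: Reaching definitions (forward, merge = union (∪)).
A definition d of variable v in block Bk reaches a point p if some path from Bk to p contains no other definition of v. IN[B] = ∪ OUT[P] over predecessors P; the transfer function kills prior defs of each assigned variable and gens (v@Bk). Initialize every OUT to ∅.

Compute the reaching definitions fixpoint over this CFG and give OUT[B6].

Per-block solution:
  B0:  IN={}  OUT={d@B0}
  B1:  IN={d@B0}  OUT={a@B1, d@B0}
  B2:  IN={a@B1, a@B4, d@B0, d@B3, f@B2}  OUT={a@B1, a@B4, d@B2, f@B2}
  B3:  IN={a@B1, a@B4, d@B2, d@B3, f@B2}  OUT={a@B1, a@B4, d@B3, f@B2}
  B4:  IN={a@B1, a@B4, d@B3, f@B2}  OUT={a@B4, d@B3, f@B2}
  B5:  IN={a@B4, d@B3, f@B2}  OUT={a@B4, d@B3, f@B5}
  B6:  IN={a@B4, d@B3, f@B5}  OUT={a@B4, b@B6, c@B6, d@B3, f@B6}
  B7:  IN={a@B4, b@B6, c@B6, d@B3, f@B6}  OUT={a@B4, b@B7, c@B6, d@B3, e@B7, f@B6}
  B8:  IN={a@B4, b@B6, b@B7, c@B6, d@B3, e@B7, f@B6}  OUT={a@B8, b@B6, b@B7, c@B6, d@B3, e@B7, f@B6}
  B9:  IN={a@B1, a@B4, a@B8, b@B6, b@B7, c@B6, d@B3, e@B7, f@B2, f@B6}  OUT={a@B9, b@B6, b@B7, c@B9, d@B3, e@B7, f@B2, f@B6}

Merge at B6: IN[B6] = OUT[B5] = {a@B4, d@B3, f@B5}
Applying B6's transfer function to that IN value gives OUT[B6] (row B6 above).

Answer: {a@B4, b@B6, c@B6, d@B3, f@B6}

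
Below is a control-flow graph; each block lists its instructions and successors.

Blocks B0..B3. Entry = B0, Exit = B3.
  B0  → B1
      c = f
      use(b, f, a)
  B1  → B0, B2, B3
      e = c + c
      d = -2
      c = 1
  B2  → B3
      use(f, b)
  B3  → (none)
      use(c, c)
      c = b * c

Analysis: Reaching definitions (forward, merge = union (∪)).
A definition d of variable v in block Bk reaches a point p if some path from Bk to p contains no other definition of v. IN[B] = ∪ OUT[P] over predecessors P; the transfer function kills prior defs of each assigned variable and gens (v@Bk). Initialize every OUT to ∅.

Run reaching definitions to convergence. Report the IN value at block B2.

Answer: {c@B1, d@B1, e@B1}

Derivation:
Converged values:
  B0:   IN={c@B1, d@B1, e@B1}   OUT={c@B0, d@B1, e@B1}
  B1:   IN={c@B0, d@B1, e@B1}   OUT={c@B1, d@B1, e@B1}
  B2:   IN={c@B1, d@B1, e@B1}   OUT={c@B1, d@B1, e@B1}
  B3:   IN={c@B1, d@B1, e@B1}   OUT={c@B3, d@B1, e@B1}

Merge at B2: IN[B2] = OUT[B1] = {c@B1, d@B1, e@B1}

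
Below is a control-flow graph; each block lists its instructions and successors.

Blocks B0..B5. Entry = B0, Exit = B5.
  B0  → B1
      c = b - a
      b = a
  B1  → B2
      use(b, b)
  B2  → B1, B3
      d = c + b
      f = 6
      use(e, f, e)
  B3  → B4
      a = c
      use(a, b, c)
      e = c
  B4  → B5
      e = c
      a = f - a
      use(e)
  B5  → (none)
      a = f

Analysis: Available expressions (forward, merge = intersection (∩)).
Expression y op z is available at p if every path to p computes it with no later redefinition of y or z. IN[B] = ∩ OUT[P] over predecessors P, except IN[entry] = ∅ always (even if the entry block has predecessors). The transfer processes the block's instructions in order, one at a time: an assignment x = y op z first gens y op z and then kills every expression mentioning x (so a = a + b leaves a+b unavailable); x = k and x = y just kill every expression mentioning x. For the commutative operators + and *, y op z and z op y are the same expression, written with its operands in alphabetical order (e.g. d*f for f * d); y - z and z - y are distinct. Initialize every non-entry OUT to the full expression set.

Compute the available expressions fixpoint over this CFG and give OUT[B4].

Answer: {b+c}

Trace:
Fixpoint table:
  B0:  IN={}  OUT={}
  B1:  IN={}  OUT={}
  B2:  IN={}  OUT={b+c}
  B3:  IN={b+c}  OUT={b+c}
  B4:  IN={b+c}  OUT={b+c}
  B5:  IN={b+c}  OUT={b+c}

Merge at B4: IN[B4] = OUT[B3] = {b+c}
Applying B4's transfer function to that IN value gives OUT[B4] (row B4 above).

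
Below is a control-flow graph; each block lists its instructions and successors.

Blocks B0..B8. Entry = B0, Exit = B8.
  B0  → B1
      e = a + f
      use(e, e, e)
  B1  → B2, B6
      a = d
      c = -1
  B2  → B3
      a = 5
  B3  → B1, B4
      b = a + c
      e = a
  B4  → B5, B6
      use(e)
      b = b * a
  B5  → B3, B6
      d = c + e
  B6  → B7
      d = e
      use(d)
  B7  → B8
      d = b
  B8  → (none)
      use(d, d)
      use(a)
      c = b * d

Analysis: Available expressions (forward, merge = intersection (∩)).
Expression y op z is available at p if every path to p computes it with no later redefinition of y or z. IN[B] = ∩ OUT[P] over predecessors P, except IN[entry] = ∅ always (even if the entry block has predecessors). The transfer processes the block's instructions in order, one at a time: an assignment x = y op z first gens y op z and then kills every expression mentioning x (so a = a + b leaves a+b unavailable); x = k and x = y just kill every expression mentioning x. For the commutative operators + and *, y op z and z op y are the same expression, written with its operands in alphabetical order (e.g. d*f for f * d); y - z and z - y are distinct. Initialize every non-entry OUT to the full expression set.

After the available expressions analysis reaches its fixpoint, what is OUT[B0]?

Per-block solution:
  B0:   IN={}   OUT={a+f}
  B1:   IN={}   OUT={}
  B2:   IN={}   OUT={}
  B3:   IN={}   OUT={a+c}
  B4:   IN={a+c}   OUT={a+c}
  B5:   IN={a+c}   OUT={a+c, c+e}
  B6:   IN={}   OUT={}
  B7:   IN={}   OUT={}
  B8:   IN={}   OUT={b*d}

B0 is the boundary node: IN[B0] = {}
Applying B0's transfer function to that IN value gives OUT[B0] (row B0 above).

Answer: {a+f}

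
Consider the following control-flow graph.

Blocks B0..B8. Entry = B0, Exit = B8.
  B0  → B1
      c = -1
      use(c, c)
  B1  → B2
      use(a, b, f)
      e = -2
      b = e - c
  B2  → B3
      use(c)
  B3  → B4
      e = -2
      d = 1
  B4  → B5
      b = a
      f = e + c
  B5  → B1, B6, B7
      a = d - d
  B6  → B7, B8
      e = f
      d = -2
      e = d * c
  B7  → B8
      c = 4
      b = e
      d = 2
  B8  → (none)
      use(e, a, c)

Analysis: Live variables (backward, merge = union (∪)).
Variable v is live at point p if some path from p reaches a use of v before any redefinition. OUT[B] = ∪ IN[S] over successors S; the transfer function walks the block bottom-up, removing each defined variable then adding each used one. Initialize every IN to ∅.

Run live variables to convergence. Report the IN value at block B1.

Answer: {a, b, c, f}

Working:
Fixpoint table:
  B0: | IN={a, b, f} | OUT={a, b, c, f}
  B1: | IN={a, b, c, f} | OUT={a, c}
  B2: | IN={a, c} | OUT={a, c}
  B3: | IN={a, c} | OUT={a, c, d, e}
  B4: | IN={a, c, d, e} | OUT={b, c, d, e, f}
  B5: | IN={b, c, d, e, f} | OUT={a, b, c, e, f}
  B6: | IN={a, c, f} | OUT={a, c, e}
  B7: | IN={a, e} | OUT={a, c, e}
  B8: | IN={a, c, e} | OUT={}

Merge at B1: OUT[B1] = IN[B2] = {a, c}
Applying B1's transfer function to that OUT value gives IN[B1] (row B1 above).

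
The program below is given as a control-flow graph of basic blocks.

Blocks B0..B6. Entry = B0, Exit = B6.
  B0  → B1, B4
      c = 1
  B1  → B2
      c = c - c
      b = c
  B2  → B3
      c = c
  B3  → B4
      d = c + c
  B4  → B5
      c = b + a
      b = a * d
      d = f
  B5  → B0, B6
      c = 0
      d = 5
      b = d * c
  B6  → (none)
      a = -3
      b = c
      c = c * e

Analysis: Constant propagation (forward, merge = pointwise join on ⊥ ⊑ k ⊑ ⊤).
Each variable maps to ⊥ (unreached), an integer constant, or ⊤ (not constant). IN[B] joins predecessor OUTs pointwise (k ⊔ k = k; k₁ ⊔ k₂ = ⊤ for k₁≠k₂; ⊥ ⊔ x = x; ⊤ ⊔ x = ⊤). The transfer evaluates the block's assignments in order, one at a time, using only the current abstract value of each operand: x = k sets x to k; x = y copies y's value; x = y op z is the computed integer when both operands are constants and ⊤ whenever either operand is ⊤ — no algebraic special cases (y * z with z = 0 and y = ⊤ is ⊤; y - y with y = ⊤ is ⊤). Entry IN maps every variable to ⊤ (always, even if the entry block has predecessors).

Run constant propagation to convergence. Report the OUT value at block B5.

Converged values:
  B0:   IN=(all ⊤)   OUT={c:1; rest ⊤}
  B1:   IN={c:1; rest ⊤}   OUT={b:0, c:0; rest ⊤}
  B2:   IN={b:0, c:0; rest ⊤}   OUT={b:0, c:0; rest ⊤}
  B3:   IN={b:0, c:0; rest ⊤}   OUT={b:0, c:0, d:0; rest ⊤}
  B4:   IN=(all ⊤)   OUT=(all ⊤)
  B5:   IN=(all ⊤)   OUT={b:0, c:0, d:5; rest ⊤}
  B6:   IN={b:0, c:0, d:5; rest ⊤}   OUT={a:-3, b:0, d:5; rest ⊤}

Merge at B5: IN[B5] = OUT[B4] = {a: ⊤, b: ⊤, c: ⊤, d: ⊤, e: ⊤, f: ⊤}
Applying B5's transfer function to that IN value gives OUT[B5] (row B5 above).

Answer: {a: ⊤, b: 0, c: 0, d: 5, e: ⊤, f: ⊤}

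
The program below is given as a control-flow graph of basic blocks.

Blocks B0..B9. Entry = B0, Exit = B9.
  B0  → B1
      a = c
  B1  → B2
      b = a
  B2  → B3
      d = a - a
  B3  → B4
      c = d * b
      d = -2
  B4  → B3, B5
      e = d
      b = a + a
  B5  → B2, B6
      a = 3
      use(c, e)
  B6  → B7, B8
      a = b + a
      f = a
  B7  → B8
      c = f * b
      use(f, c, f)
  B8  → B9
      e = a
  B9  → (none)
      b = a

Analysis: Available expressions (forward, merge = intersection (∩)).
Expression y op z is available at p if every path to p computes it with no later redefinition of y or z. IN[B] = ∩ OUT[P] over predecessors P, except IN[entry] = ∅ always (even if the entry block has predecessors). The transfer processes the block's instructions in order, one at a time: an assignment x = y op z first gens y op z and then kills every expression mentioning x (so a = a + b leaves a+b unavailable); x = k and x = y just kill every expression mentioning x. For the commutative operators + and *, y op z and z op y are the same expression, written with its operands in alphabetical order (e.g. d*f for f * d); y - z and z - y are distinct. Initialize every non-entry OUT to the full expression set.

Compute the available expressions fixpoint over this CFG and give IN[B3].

Answer: {a-a}

Trace:
Converged values:
  B0:   IN={}   OUT={}
  B1:   IN={}   OUT={}
  B2:   IN={}   OUT={a-a}
  B3:   IN={a-a}   OUT={a-a}
  B4:   IN={a-a}   OUT={a+a, a-a}
  B5:   IN={a+a, a-a}   OUT={}
  B6:   IN={}   OUT={}
  B7:   IN={}   OUT={b*f}
  B8:   IN={}   OUT={}
  B9:   IN={}   OUT={}

Merge at B3: IN[B3] = OUT[B2] ∩ OUT[B4] = {a-a}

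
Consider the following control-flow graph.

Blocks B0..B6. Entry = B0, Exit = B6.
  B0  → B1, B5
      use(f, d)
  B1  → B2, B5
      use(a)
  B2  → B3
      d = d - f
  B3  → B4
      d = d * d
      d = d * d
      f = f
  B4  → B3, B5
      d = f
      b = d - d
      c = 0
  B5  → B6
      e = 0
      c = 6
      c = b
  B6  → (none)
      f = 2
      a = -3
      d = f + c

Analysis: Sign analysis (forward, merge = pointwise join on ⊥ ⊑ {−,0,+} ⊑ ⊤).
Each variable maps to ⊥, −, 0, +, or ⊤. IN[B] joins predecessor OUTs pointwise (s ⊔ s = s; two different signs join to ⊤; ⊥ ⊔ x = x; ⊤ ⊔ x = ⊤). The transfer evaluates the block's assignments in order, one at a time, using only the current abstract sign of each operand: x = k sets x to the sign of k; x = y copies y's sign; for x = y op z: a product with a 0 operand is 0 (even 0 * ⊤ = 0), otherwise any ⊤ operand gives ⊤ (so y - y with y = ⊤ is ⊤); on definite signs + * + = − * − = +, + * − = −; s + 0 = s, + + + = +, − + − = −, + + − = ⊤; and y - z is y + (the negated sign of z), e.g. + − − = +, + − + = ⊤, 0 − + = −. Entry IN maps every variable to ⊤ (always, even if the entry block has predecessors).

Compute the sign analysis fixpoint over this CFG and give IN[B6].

Per-block solution:
  B0:  IN=(all ⊤)  OUT=(all ⊤)
  B1:  IN=(all ⊤)  OUT=(all ⊤)
  B2:  IN=(all ⊤)  OUT=(all ⊤)
  B3:  IN=(all ⊤)  OUT=(all ⊤)
  B4:  IN=(all ⊤)  OUT={c:0; rest ⊤}
  B5:  IN=(all ⊤)  OUT={e:0; rest ⊤}
  B6:  IN={e:0; rest ⊤}  OUT={a:-, e:0, f:+; rest ⊤}

Merge at B6: IN[B6] = OUT[B5] = {a: ⊤, b: ⊤, c: ⊤, d: ⊤, e: 0, f: ⊤}

Answer: {a: ⊤, b: ⊤, c: ⊤, d: ⊤, e: 0, f: ⊤}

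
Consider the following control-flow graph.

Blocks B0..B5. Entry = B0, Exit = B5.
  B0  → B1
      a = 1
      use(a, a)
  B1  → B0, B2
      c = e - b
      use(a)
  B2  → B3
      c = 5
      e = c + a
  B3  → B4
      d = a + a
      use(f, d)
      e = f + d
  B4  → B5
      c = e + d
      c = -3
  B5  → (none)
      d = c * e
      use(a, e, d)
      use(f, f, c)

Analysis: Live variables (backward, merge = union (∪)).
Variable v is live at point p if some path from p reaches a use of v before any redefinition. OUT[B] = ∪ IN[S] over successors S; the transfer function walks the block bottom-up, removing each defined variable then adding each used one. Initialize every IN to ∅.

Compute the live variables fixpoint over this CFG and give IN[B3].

Fixpoint table:
  B0: | IN={b, e, f} | OUT={a, b, e, f}
  B1: | IN={a, b, e, f} | OUT={a, b, e, f}
  B2: | IN={a, f} | OUT={a, f}
  B3: | IN={a, f} | OUT={a, d, e, f}
  B4: | IN={a, d, e, f} | OUT={a, c, e, f}
  B5: | IN={a, c, e, f} | OUT={}

Merge at B3: OUT[B3] = IN[B4] = {a, d, e, f}
Applying B3's transfer function to that OUT value gives IN[B3] (row B3 above).

Answer: {a, f}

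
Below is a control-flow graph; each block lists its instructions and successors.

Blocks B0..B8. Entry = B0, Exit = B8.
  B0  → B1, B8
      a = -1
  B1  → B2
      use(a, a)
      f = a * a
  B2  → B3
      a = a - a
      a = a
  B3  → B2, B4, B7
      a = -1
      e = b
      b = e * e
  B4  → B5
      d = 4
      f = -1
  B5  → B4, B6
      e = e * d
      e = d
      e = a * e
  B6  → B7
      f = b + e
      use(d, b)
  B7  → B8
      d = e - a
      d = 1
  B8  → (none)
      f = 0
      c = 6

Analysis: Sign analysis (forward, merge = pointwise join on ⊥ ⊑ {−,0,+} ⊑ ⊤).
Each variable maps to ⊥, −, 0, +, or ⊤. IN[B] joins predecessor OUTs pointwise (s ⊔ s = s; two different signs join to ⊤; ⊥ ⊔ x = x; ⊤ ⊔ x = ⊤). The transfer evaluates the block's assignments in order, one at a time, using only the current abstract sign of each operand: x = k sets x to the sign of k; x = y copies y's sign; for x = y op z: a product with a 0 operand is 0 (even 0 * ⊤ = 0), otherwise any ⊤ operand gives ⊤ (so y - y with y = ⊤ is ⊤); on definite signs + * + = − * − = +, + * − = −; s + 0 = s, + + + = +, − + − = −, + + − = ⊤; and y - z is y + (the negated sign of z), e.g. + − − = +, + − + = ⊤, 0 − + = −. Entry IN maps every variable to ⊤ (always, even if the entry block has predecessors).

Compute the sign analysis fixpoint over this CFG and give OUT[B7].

Converged values:
  B0: | IN=(all ⊤) | OUT={a:-; rest ⊤}
  B1: | IN={a:-; rest ⊤} | OUT={a:-, f:+; rest ⊤}
  B2: | IN={a:-, f:+; rest ⊤} | OUT={f:+; rest ⊤}
  B3: | IN={f:+; rest ⊤} | OUT={a:-, f:+; rest ⊤}
  B4: | IN={a:-; rest ⊤} | OUT={a:-, d:+, f:-; rest ⊤}
  B5: | IN={a:-, d:+, f:-; rest ⊤} | OUT={a:-, d:+, e:-, f:-; rest ⊤}
  B6: | IN={a:-, d:+, e:-, f:-; rest ⊤} | OUT={a:-, d:+, e:-; rest ⊤}
  B7: | IN={a:-; rest ⊤} | OUT={a:-, d:+; rest ⊤}
  B8: | IN={a:-; rest ⊤} | OUT={a:-, c:+, f:0; rest ⊤}

Merge at B7: IN[B7] = OUT[B3] ⊔ OUT[B6] = {a: -, b: ⊤, c: ⊤, d: ⊤, e: ⊤, f: ⊤}
Applying B7's transfer function to that IN value gives OUT[B7] (row B7 above).

Answer: {a: -, b: ⊤, c: ⊤, d: +, e: ⊤, f: ⊤}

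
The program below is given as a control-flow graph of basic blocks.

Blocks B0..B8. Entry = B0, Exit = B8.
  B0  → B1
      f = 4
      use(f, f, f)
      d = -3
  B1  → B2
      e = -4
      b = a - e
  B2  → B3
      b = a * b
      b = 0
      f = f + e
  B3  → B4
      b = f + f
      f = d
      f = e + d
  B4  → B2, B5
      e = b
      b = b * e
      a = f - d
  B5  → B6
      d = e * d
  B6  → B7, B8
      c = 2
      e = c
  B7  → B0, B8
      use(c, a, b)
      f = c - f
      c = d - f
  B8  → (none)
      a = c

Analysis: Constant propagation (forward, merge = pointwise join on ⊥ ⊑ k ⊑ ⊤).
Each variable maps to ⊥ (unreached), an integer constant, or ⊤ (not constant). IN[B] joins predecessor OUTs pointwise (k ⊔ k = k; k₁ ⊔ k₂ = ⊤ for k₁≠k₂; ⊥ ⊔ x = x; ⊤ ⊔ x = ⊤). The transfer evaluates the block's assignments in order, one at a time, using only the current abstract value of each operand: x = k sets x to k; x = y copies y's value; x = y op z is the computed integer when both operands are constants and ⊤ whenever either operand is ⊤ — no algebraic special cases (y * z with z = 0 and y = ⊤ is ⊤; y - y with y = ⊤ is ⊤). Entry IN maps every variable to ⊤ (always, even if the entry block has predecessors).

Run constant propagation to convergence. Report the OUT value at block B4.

Answer: {a: ⊤, b: ⊤, c: ⊤, d: -3, e: ⊤, f: ⊤}

Working:
Per-block solution:
  B0: | IN=(all ⊤) | OUT={d:-3, f:4; rest ⊤}
  B1: | IN={d:-3, f:4; rest ⊤} | OUT={d:-3, e:-4, f:4; rest ⊤}
  B2: | IN={d:-3; rest ⊤} | OUT={b:0, d:-3; rest ⊤}
  B3: | IN={b:0, d:-3; rest ⊤} | OUT={d:-3; rest ⊤}
  B4: | IN={d:-3; rest ⊤} | OUT={d:-3; rest ⊤}
  B5: | IN={d:-3; rest ⊤} | OUT=(all ⊤)
  B6: | IN=(all ⊤) | OUT={c:2, e:2; rest ⊤}
  B7: | IN={c:2, e:2; rest ⊤} | OUT={e:2; rest ⊤}
  B8: | IN={e:2; rest ⊤} | OUT={e:2; rest ⊤}

Merge at B4: IN[B4] = OUT[B3] = {a: ⊤, b: ⊤, c: ⊤, d: -3, e: ⊤, f: ⊤}
Applying B4's transfer function to that IN value gives OUT[B4] (row B4 above).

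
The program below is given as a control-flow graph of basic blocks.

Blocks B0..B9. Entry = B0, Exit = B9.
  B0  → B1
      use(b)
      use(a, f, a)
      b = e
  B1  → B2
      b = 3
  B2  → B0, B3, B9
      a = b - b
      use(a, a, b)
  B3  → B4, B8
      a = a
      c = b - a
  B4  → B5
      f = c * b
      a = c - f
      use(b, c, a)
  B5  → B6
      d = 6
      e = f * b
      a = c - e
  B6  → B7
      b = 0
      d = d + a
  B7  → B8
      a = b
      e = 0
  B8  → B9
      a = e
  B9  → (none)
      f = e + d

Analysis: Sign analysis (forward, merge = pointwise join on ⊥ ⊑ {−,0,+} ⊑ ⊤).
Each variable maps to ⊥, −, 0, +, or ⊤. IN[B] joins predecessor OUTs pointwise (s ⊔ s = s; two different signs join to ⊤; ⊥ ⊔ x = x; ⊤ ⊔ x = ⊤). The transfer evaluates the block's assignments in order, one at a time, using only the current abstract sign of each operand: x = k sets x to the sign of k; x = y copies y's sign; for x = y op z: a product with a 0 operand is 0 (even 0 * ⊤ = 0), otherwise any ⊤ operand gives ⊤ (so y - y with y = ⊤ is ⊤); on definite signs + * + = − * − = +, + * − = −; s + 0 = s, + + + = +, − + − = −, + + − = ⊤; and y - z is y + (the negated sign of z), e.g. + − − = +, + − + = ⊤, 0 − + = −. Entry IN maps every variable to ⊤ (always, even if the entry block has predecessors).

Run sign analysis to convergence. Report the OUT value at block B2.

Answer: {a: ⊤, b: +, c: ⊤, d: ⊤, e: ⊤, f: ⊤}

Trace:
Per-block solution:
  B0:   IN=(all ⊤)   OUT=(all ⊤)
  B1:   IN=(all ⊤)   OUT={b:+; rest ⊤}
  B2:   IN={b:+; rest ⊤}   OUT={b:+; rest ⊤}
  B3:   IN={b:+; rest ⊤}   OUT={b:+; rest ⊤}
  B4:   IN={b:+; rest ⊤}   OUT={b:+; rest ⊤}
  B5:   IN={b:+; rest ⊤}   OUT={b:+, d:+; rest ⊤}
  B6:   IN={b:+, d:+; rest ⊤}   OUT={b:0; rest ⊤}
  B7:   IN={b:0; rest ⊤}   OUT={a:0, b:0, e:0; rest ⊤}
  B8:   IN=(all ⊤)   OUT=(all ⊤)
  B9:   IN=(all ⊤)   OUT=(all ⊤)

Merge at B2: IN[B2] = OUT[B1] = {a: ⊤, b: +, c: ⊤, d: ⊤, e: ⊤, f: ⊤}
Applying B2's transfer function to that IN value gives OUT[B2] (row B2 above).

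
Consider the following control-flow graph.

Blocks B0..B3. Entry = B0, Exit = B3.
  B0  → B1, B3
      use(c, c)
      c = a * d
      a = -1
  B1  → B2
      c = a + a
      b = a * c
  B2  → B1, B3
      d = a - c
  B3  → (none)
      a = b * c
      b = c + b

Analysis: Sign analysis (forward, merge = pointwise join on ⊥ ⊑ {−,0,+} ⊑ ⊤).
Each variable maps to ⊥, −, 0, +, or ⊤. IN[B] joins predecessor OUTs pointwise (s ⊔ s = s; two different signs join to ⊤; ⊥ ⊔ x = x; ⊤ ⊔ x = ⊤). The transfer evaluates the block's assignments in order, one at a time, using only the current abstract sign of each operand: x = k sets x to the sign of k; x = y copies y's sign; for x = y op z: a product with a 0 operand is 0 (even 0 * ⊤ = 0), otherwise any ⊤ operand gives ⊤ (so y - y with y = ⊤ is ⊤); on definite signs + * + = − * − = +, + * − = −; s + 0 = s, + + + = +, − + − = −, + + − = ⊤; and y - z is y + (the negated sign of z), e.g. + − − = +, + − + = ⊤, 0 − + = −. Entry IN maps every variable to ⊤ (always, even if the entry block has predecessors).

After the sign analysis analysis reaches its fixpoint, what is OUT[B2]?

Fixpoint table:
  B0: | IN=(all ⊤) | OUT={a:-; rest ⊤}
  B1: | IN={a:-; rest ⊤} | OUT={a:-, b:+, c:-; rest ⊤}
  B2: | IN={a:-, b:+, c:-; rest ⊤} | OUT={a:-, b:+, c:-; rest ⊤}
  B3: | IN={a:-; rest ⊤} | OUT=(all ⊤)

Merge at B2: IN[B2] = OUT[B1] = {a: -, b: +, c: -, d: ⊤, e: ⊤, f: ⊤}
Applying B2's transfer function to that IN value gives OUT[B2] (row B2 above).

Answer: {a: -, b: +, c: -, d: ⊤, e: ⊤, f: ⊤}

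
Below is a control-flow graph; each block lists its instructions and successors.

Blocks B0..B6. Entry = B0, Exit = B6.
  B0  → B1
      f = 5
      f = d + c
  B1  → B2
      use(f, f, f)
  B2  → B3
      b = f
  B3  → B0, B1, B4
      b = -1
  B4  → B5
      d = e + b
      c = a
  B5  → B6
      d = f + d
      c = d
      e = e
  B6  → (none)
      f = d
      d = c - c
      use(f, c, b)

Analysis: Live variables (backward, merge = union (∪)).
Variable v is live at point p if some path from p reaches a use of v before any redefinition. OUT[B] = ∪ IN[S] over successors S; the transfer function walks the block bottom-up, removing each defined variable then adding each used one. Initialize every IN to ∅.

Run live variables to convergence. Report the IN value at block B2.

Answer: {a, c, d, e, f}

Trace:
Per-block solution:
  B0:   IN={a, c, d, e}   OUT={a, c, d, e, f}
  B1:   IN={a, c, d, e, f}   OUT={a, c, d, e, f}
  B2:   IN={a, c, d, e, f}   OUT={a, c, d, e, f}
  B3:   IN={a, c, d, e, f}   OUT={a, b, c, d, e, f}
  B4:   IN={a, b, e, f}   OUT={b, d, e, f}
  B5:   IN={b, d, e, f}   OUT={b, c, d}
  B6:   IN={b, c, d}   OUT={}

Merge at B2: OUT[B2] = IN[B3] = {a, c, d, e, f}
Applying B2's transfer function to that OUT value gives IN[B2] (row B2 above).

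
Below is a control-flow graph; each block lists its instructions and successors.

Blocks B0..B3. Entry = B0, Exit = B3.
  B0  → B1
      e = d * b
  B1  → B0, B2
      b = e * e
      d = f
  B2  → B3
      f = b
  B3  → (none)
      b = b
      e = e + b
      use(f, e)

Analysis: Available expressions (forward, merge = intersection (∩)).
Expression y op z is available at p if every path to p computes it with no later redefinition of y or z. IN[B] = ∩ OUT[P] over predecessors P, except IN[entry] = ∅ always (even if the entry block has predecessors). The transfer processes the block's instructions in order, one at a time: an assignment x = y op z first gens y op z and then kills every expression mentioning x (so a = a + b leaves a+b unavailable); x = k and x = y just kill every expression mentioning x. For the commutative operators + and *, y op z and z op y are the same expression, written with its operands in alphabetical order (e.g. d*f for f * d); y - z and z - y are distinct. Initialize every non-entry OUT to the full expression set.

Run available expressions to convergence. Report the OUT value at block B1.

Fixpoint table:
  B0: | IN={} | OUT={b*d}
  B1: | IN={b*d} | OUT={e*e}
  B2: | IN={e*e} | OUT={e*e}
  B3: | IN={e*e} | OUT={}

Merge at B1: IN[B1] = OUT[B0] = {b*d}
Applying B1's transfer function to that IN value gives OUT[B1] (row B1 above).

Answer: {e*e}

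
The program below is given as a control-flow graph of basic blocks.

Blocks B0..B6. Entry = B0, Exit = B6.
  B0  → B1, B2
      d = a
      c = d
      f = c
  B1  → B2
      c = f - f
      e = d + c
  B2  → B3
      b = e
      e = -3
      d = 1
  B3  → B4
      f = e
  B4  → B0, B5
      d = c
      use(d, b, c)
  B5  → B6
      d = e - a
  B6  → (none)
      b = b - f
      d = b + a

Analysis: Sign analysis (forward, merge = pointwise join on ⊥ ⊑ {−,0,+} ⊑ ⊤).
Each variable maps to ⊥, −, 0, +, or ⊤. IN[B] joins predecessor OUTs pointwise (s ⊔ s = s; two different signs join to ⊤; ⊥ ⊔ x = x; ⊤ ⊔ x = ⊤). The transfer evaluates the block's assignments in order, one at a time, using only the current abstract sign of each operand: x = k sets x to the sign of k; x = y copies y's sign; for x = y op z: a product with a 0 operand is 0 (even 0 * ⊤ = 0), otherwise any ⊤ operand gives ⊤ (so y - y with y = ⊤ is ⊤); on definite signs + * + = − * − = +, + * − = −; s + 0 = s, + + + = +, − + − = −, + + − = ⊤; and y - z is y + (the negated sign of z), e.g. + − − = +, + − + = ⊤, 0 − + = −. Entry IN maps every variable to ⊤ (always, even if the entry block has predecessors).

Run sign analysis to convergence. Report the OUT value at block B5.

Answer: {a: ⊤, b: ⊤, c: ⊤, d: ⊤, e: -, f: -}

Working:
Fixpoint table:
  B0: | IN=(all ⊤) | OUT=(all ⊤)
  B1: | IN=(all ⊤) | OUT=(all ⊤)
  B2: | IN=(all ⊤) | OUT={d:+, e:-; rest ⊤}
  B3: | IN={d:+, e:-; rest ⊤} | OUT={d:+, e:-, f:-; rest ⊤}
  B4: | IN={d:+, e:-, f:-; rest ⊤} | OUT={e:-, f:-; rest ⊤}
  B5: | IN={e:-, f:-; rest ⊤} | OUT={e:-, f:-; rest ⊤}
  B6: | IN={e:-, f:-; rest ⊤} | OUT={e:-, f:-; rest ⊤}

Merge at B5: IN[B5] = OUT[B4] = {a: ⊤, b: ⊤, c: ⊤, d: ⊤, e: -, f: -}
Applying B5's transfer function to that IN value gives OUT[B5] (row B5 above).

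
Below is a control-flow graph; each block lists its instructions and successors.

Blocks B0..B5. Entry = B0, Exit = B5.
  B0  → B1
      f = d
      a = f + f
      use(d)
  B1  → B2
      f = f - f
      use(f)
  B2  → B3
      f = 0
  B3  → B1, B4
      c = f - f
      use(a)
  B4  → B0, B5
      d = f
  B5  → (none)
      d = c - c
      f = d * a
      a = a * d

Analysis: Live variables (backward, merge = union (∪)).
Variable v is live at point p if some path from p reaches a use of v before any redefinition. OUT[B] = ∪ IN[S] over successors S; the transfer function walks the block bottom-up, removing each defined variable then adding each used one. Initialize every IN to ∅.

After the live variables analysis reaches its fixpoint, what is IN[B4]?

Answer: {a, c, f}

Working:
Fixpoint table:
  B0:   IN={d}   OUT={a, f}
  B1:   IN={a, f}   OUT={a}
  B2:   IN={a}   OUT={a, f}
  B3:   IN={a, f}   OUT={a, c, f}
  B4:   IN={a, c, f}   OUT={a, c, d}
  B5:   IN={a, c}   OUT={}

Merge at B4: OUT[B4] = IN[B0] ⊔ IN[B5] = {a, c, d}
Applying B4's transfer function to that OUT value gives IN[B4] (row B4 above).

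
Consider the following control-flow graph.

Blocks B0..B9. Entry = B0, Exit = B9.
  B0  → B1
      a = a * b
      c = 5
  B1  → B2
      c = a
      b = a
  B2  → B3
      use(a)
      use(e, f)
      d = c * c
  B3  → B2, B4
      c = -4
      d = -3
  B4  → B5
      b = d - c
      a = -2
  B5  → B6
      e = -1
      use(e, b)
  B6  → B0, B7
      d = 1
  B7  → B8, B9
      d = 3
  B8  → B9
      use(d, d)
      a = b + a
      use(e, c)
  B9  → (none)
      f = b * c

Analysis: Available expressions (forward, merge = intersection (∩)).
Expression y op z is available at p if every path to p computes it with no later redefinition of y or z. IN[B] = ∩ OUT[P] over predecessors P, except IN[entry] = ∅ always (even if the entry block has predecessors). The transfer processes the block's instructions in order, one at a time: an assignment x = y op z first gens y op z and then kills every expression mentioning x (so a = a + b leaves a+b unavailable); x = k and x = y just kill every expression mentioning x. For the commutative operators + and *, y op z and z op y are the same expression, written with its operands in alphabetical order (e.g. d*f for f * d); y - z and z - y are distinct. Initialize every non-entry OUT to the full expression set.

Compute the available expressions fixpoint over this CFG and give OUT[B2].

Answer: {c*c}

Trace:
Fixpoint table:
  B0:   IN={}   OUT={}
  B1:   IN={}   OUT={}
  B2:   IN={}   OUT={c*c}
  B3:   IN={c*c}   OUT={}
  B4:   IN={}   OUT={d-c}
  B5:   IN={d-c}   OUT={d-c}
  B6:   IN={d-c}   OUT={}
  B7:   IN={}   OUT={}
  B8:   IN={}   OUT={}
  B9:   IN={}   OUT={b*c}

Merge at B2: IN[B2] = OUT[B1] ∩ OUT[B3] = {}
Applying B2's transfer function to that IN value gives OUT[B2] (row B2 above).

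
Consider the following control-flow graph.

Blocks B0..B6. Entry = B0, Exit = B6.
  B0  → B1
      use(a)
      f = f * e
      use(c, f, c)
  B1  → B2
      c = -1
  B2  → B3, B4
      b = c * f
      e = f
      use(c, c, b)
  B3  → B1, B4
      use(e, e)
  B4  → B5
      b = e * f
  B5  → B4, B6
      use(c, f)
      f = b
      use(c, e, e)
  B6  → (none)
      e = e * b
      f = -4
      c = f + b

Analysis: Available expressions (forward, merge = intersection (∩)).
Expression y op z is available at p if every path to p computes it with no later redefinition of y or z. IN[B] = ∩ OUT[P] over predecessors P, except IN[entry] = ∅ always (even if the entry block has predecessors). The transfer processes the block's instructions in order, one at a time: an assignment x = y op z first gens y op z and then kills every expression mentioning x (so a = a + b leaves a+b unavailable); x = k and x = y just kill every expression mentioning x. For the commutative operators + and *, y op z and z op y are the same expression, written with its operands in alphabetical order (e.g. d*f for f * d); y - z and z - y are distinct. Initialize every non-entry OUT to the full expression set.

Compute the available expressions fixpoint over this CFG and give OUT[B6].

Answer: {b+f}

Working:
Converged values:
  B0:   IN={}   OUT={}
  B1:   IN={}   OUT={}
  B2:   IN={}   OUT={c*f}
  B3:   IN={c*f}   OUT={c*f}
  B4:   IN={}   OUT={e*f}
  B5:   IN={e*f}   OUT={}
  B6:   IN={}   OUT={b+f}

Merge at B6: IN[B6] = OUT[B5] = {}
Applying B6's transfer function to that IN value gives OUT[B6] (row B6 above).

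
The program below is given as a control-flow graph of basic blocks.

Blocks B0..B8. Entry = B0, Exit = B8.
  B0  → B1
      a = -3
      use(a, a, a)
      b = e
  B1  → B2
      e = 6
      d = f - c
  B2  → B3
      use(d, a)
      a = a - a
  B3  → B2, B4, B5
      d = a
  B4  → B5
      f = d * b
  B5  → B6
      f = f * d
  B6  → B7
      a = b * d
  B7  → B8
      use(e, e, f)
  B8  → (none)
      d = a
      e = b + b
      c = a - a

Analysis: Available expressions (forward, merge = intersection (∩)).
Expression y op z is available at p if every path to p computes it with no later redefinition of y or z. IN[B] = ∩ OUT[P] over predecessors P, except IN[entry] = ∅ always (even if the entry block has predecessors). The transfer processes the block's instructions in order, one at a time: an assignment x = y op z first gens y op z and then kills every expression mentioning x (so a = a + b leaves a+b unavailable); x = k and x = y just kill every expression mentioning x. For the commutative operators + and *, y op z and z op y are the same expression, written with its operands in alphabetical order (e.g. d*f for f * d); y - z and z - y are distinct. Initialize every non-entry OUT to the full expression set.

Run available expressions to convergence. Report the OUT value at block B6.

Answer: {b*d}

Trace:
Converged values:
  B0: | IN={} | OUT={}
  B1: | IN={} | OUT={f-c}
  B2: | IN={f-c} | OUT={f-c}
  B3: | IN={f-c} | OUT={f-c}
  B4: | IN={f-c} | OUT={b*d}
  B5: | IN={} | OUT={}
  B6: | IN={} | OUT={b*d}
  B7: | IN={b*d} | OUT={b*d}
  B8: | IN={b*d} | OUT={a-a, b+b}

Merge at B6: IN[B6] = OUT[B5] = {}
Applying B6's transfer function to that IN value gives OUT[B6] (row B6 above).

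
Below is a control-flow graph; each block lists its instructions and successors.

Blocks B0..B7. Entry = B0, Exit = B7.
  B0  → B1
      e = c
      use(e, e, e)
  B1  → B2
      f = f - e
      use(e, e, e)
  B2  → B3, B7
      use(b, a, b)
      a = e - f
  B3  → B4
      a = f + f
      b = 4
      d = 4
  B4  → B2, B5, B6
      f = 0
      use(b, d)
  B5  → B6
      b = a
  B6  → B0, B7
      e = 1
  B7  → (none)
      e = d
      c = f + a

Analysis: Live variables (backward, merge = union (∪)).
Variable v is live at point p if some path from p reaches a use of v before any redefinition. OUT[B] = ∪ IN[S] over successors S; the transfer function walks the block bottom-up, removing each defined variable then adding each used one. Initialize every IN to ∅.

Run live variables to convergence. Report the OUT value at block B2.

Answer: {a, c, d, e, f}

Derivation:
Per-block solution:
  B0:  IN={a, b, c, d, f}  OUT={a, b, c, d, e, f}
  B1:  IN={a, b, c, d, e, f}  OUT={a, b, c, d, e, f}
  B2:  IN={a, b, c, d, e, f}  OUT={a, c, d, e, f}
  B3:  IN={c, e, f}  OUT={a, b, c, d, e}
  B4:  IN={a, b, c, d, e}  OUT={a, b, c, d, e, f}
  B5:  IN={a, c, d, f}  OUT={a, b, c, d, f}
  B6:  IN={a, b, c, d, f}  OUT={a, b, c, d, f}
  B7:  IN={a, d, f}  OUT={}

Merge at B2: OUT[B2] = IN[B3] ⊔ IN[B7] = {a, c, d, e, f}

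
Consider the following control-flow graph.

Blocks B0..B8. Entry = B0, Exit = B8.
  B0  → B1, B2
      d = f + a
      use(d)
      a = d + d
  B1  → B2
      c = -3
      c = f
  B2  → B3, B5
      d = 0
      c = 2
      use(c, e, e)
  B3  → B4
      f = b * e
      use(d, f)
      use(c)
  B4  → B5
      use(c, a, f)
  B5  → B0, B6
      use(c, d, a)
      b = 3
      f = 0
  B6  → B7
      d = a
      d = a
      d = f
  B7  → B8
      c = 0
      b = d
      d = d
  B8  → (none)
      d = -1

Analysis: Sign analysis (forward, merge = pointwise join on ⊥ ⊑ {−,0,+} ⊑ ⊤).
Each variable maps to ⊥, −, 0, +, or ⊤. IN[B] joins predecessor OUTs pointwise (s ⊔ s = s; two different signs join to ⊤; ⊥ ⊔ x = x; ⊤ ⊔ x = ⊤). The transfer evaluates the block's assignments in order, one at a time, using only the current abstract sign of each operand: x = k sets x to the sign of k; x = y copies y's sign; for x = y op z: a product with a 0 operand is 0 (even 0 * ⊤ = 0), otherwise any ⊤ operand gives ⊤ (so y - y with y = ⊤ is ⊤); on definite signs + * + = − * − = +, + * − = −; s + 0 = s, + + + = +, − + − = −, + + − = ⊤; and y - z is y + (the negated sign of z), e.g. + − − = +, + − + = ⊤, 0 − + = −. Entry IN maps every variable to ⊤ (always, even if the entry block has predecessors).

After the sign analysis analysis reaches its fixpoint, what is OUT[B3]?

Converged values:
  B0:  IN=(all ⊤)  OUT=(all ⊤)
  B1:  IN=(all ⊤)  OUT=(all ⊤)
  B2:  IN=(all ⊤)  OUT={c:+, d:0; rest ⊤}
  B3:  IN={c:+, d:0; rest ⊤}  OUT={c:+, d:0; rest ⊤}
  B4:  IN={c:+, d:0; rest ⊤}  OUT={c:+, d:0; rest ⊤}
  B5:  IN={c:+, d:0; rest ⊤}  OUT={b:+, c:+, d:0, f:0; rest ⊤}
  B6:  IN={b:+, c:+, d:0, f:0; rest ⊤}  OUT={b:+, c:+, d:0, f:0; rest ⊤}
  B7:  IN={b:+, c:+, d:0, f:0; rest ⊤}  OUT={b:0, c:0, d:0, f:0; rest ⊤}
  B8:  IN={b:0, c:0, d:0, f:0; rest ⊤}  OUT={b:0, c:0, d:-, f:0; rest ⊤}

Merge at B3: IN[B3] = OUT[B2] = {a: ⊤, b: ⊤, c: +, d: 0, e: ⊤, f: ⊤}
Applying B3's transfer function to that IN value gives OUT[B3] (row B3 above).

Answer: {a: ⊤, b: ⊤, c: +, d: 0, e: ⊤, f: ⊤}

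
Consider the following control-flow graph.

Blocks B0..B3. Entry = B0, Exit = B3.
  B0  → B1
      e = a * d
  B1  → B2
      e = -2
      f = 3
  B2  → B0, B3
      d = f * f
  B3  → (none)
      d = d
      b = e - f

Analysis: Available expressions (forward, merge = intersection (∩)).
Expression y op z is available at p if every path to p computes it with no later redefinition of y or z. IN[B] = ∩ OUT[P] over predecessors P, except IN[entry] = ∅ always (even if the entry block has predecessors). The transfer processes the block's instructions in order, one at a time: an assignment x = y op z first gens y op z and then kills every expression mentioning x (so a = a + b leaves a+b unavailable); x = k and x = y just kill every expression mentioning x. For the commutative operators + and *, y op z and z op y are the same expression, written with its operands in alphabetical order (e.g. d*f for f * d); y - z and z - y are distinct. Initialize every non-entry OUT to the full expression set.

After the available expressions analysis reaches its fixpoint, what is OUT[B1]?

Answer: {a*d}

Working:
Fixpoint table:
  B0: | IN={} | OUT={a*d}
  B1: | IN={a*d} | OUT={a*d}
  B2: | IN={a*d} | OUT={f*f}
  B3: | IN={f*f} | OUT={e-f, f*f}

Merge at B1: IN[B1] = OUT[B0] = {a*d}
Applying B1's transfer function to that IN value gives OUT[B1] (row B1 above).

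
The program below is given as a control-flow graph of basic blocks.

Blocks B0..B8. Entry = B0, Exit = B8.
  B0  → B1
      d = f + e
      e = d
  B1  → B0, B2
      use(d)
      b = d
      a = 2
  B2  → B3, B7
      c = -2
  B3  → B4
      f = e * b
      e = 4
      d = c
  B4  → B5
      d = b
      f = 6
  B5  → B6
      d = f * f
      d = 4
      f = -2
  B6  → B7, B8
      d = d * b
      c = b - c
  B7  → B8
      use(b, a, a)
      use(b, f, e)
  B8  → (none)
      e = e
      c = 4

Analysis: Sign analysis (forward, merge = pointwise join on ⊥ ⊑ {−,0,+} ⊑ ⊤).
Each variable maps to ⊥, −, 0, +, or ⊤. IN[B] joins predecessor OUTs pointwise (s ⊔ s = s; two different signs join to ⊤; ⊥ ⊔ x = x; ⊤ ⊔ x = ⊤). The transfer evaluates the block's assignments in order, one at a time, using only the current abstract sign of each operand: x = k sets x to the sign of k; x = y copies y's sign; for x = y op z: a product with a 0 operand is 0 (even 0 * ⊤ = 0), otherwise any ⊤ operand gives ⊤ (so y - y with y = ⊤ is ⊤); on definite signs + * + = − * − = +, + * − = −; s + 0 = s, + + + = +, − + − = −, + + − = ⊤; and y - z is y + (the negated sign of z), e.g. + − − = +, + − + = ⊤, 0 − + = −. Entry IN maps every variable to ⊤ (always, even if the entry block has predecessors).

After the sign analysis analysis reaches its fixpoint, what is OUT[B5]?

Converged values:
  B0: | IN=(all ⊤) | OUT=(all ⊤)
  B1: | IN=(all ⊤) | OUT={a:+; rest ⊤}
  B2: | IN={a:+; rest ⊤} | OUT={a:+, c:-; rest ⊤}
  B3: | IN={a:+, c:-; rest ⊤} | OUT={a:+, c:-, d:-, e:+; rest ⊤}
  B4: | IN={a:+, c:-, d:-, e:+; rest ⊤} | OUT={a:+, c:-, e:+, f:+; rest ⊤}
  B5: | IN={a:+, c:-, e:+, f:+; rest ⊤} | OUT={a:+, c:-, d:+, e:+, f:-; rest ⊤}
  B6: | IN={a:+, c:-, d:+, e:+, f:-; rest ⊤} | OUT={a:+, e:+, f:-; rest ⊤}
  B7: | IN={a:+; rest ⊤} | OUT={a:+; rest ⊤}
  B8: | IN={a:+; rest ⊤} | OUT={a:+, c:+; rest ⊤}

Merge at B5: IN[B5] = OUT[B4] = {a: +, b: ⊤, c: -, d: ⊤, e: +, f: +}
Applying B5's transfer function to that IN value gives OUT[B5] (row B5 above).

Answer: {a: +, b: ⊤, c: -, d: +, e: +, f: -}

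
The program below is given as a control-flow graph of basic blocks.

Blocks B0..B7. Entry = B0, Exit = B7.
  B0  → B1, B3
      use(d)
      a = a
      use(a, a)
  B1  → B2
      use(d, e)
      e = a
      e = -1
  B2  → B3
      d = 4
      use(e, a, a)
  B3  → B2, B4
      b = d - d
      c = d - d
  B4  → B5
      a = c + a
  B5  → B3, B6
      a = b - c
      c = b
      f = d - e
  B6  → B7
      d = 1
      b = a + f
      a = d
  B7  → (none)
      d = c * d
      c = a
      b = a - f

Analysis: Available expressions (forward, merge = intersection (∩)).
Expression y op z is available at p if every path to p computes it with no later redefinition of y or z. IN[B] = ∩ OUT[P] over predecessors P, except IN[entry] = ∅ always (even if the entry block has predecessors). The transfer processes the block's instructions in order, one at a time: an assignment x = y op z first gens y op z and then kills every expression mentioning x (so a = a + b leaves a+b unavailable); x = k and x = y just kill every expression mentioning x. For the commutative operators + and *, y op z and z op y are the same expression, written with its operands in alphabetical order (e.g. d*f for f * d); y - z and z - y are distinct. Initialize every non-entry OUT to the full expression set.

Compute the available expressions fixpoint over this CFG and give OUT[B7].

Answer: {a-f}

Derivation:
Per-block solution:
  B0: | IN={} | OUT={}
  B1: | IN={} | OUT={}
  B2: | IN={} | OUT={}
  B3: | IN={} | OUT={d-d}
  B4: | IN={d-d} | OUT={d-d}
  B5: | IN={d-d} | OUT={d-d, d-e}
  B6: | IN={d-d, d-e} | OUT={}
  B7: | IN={} | OUT={a-f}

Merge at B7: IN[B7] = OUT[B6] = {}
Applying B7's transfer function to that IN value gives OUT[B7] (row B7 above).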